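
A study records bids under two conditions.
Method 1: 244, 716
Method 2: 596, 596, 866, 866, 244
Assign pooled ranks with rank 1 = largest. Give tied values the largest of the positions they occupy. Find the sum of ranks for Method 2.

21

Sorted (descending): 866, 866, 716, 596, 596, 244, 244
The 2 values of 866 occupy positions 1–2 → each gets rank 2.
The 2 values of 596 occupy positions 4–5 → each gets rank 5.
The 2 values of 244 occupy positions 6–7 → each gets rank 7.
Method 2 values → pooled ranks: 596→5, 596→5, 866→2, 866→2, 244→7
Rank sum = 5 + 5 + 2 + 2 + 7 = 21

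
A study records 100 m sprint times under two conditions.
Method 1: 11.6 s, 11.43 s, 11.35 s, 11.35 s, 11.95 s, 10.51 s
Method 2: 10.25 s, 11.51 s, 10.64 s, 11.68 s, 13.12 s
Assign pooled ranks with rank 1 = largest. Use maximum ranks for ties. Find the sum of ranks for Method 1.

Sorted (descending): 13.12, 11.95, 11.68, 11.6, 11.51, 11.43, 11.35, 11.35, 10.64, 10.51, 10.25
The 2 values of 11.35 occupy positions 7–8 → each gets rank 8.
Method 1 values → pooled ranks: 11.6→4, 11.43→6, 11.35→8, 11.35→8, 11.95→2, 10.51→10
Rank sum = 4 + 6 + 8 + 8 + 2 + 10 = 38

38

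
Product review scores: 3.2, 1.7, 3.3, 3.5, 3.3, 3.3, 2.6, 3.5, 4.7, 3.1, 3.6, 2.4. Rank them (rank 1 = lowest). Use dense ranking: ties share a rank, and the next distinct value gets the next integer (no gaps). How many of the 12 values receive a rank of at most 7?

10

Sorted (ascending): 1.7, 2.4, 2.6, 3.1, 3.2, 3.3, 3.3, 3.3, 3.5, 3.5, 3.6, 4.7
The 3 values of 3.3 share dense rank 6.
The 2 values of 3.5 share dense rank 7.
Remaining distinct values take the next consecutive integers.
Ranks ≤ 7: {1, 2, 3, 4, 5, 6, 6, 6, 7, 7} → 10 values.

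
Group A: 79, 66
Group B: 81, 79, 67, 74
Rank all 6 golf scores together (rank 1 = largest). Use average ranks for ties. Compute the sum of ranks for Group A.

8.5

Sorted (descending): 81, 79, 79, 74, 67, 66
The 2 values of 79 occupy positions 2–3 → average rank (2+3)/2 = 2.5.
Group A values → pooled ranks: 79→2.5, 66→6
Rank sum = 2.5 + 6 = 8.5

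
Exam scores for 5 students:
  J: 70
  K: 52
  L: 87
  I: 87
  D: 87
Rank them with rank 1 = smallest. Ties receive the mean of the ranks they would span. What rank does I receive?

Sorted (ascending): 52, 70, 87, 87, 87
The 3 values of 87 occupy positions 3–5 → average rank 4.
I has value 87 → rank 4.

4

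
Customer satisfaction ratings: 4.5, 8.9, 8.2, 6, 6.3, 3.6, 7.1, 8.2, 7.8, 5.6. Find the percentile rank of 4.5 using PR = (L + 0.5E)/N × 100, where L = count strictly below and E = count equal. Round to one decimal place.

N = 10.
Strictly below 4.5: 1. Equal to 4.5: 1.
PR = (1 + 0.5·1)/10 × 100 = 15.0

15.0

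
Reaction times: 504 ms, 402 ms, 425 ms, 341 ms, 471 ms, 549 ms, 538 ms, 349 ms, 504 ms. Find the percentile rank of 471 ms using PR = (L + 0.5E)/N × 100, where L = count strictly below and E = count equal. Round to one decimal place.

N = 9.
Strictly below 471: 4. Equal to 471: 1.
PR = (4 + 0.5·1)/9 × 100 = 50.0

50.0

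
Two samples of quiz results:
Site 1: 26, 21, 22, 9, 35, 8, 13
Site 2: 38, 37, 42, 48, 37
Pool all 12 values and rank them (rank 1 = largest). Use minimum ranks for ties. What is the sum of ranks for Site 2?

14

Sorted (descending): 48, 42, 38, 37, 37, 35, 26, 22, 21, 13, 9, 8
The 2 values of 37 occupy positions 4–5 → each gets rank 4.
Site 2 values → pooled ranks: 38→3, 37→4, 42→2, 48→1, 37→4
Rank sum = 3 + 4 + 2 + 1 + 4 = 14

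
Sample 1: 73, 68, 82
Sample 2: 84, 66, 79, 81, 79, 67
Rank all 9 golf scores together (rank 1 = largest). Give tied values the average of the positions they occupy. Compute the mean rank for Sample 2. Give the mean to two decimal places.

Sorted (descending): 84, 82, 81, 79, 79, 73, 68, 67, 66
The 2 values of 79 occupy positions 4–5 → average rank (4+5)/2 = 4.5.
Sample 2 values → pooled ranks: 84→1, 66→9, 79→4.5, 81→3, 79→4.5, 67→8
Mean rank = (1 + 9 + 4.5 + 3 + 4.5 + 8) / 6 = 5.00

5.00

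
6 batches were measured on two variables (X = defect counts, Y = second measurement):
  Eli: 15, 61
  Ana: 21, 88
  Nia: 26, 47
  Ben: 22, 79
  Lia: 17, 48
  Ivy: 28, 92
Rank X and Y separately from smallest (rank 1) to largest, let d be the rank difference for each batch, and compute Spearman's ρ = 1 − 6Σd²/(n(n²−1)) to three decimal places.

Ranks of variable 1: 1, 3, 5, 4, 2, 6
Ranks of variable 2: 3, 5, 1, 4, 2, 6
d = r₁ − r₂: -2, -2, 4, 0, 0, 0
d²: 4, 4, 16, 0, 0, 0; Σd² = 24
ρ = 1 − 6·24/(6·35) = 1 − 144/210 = 0.314

0.314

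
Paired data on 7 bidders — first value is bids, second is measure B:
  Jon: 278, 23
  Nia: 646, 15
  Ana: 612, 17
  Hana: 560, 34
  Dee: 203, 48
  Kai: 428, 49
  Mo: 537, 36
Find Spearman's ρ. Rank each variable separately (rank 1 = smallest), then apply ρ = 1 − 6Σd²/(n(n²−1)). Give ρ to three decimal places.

Ranks of variable 1: 2, 7, 6, 5, 1, 3, 4
Ranks of variable 2: 3, 1, 2, 4, 6, 7, 5
d = r₁ − r₂: -1, 6, 4, 1, -5, -4, -1
d²: 1, 36, 16, 1, 25, 16, 1; Σd² = 96
ρ = 1 − 6·96/(7·48) = 1 − 576/336 = -0.714

-0.714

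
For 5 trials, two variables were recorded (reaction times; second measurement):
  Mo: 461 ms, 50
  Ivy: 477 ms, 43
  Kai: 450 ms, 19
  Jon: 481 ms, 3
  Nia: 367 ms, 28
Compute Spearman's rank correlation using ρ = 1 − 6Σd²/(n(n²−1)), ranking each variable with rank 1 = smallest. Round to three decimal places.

Ranks of variable 1: 3, 4, 2, 5, 1
Ranks of variable 2: 5, 4, 2, 1, 3
d = r₁ − r₂: -2, 0, 0, 4, -2
d²: 4, 0, 0, 16, 4; Σd² = 24
ρ = 1 − 6·24/(5·24) = 1 − 144/120 = -0.200

-0.200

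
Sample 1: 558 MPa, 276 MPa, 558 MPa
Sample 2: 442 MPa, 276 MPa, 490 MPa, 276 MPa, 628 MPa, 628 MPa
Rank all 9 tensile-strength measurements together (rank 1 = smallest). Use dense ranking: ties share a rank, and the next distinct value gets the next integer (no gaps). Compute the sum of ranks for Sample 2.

Sorted (ascending): 276, 276, 276, 442, 490, 558, 558, 628, 628
The 3 values of 276 share dense rank 1.
The 2 values of 558 share dense rank 4.
The 2 values of 628 share dense rank 5.
Remaining distinct values take the next consecutive integers.
Sample 2 values → pooled ranks: 442→2, 276→1, 490→3, 276→1, 628→5, 628→5
Rank sum = 2 + 1 + 3 + 1 + 5 + 5 = 17

17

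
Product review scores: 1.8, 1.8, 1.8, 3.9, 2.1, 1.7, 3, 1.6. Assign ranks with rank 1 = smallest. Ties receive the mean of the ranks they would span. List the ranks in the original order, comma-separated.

4, 4, 4, 8, 6, 2, 7, 1

Sorted (ascending): 1.6, 1.7, 1.8, 1.8, 1.8, 2.1, 3, 3.9
The 3 values of 1.8 occupy positions 3–5 → average rank 4.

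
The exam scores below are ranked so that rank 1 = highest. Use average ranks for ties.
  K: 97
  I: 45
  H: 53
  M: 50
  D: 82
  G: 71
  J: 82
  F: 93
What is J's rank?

Sorted (descending): 97, 93, 82, 82, 71, 53, 50, 45
The 2 values of 82 occupy positions 3–4 → average rank (3+4)/2 = 3.5.
J has value 82 → rank 3.5.

3.5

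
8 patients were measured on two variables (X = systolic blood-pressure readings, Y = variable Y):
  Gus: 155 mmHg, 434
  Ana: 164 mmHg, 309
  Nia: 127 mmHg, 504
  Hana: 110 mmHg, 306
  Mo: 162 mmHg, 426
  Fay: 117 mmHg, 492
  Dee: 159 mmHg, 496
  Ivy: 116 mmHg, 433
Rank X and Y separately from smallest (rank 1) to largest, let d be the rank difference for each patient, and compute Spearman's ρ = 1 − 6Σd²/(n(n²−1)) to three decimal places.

0.024

Ranks of variable 1: 5, 8, 4, 1, 7, 3, 6, 2
Ranks of variable 2: 5, 2, 8, 1, 3, 6, 7, 4
d = r₁ − r₂: 0, 6, -4, 0, 4, -3, -1, -2
d²: 0, 36, 16, 0, 16, 9, 1, 4; Σd² = 82
ρ = 1 − 6·82/(8·63) = 1 − 492/504 = 0.024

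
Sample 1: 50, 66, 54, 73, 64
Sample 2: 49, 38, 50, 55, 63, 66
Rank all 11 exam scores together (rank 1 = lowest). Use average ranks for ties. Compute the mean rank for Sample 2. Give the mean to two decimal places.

4.83

Sorted (ascending): 38, 49, 50, 50, 54, 55, 63, 64, 66, 66, 73
The 2 values of 50 occupy positions 3–4 → average rank (3+4)/2 = 3.5.
The 2 values of 66 occupy positions 9–10 → average rank (9+10)/2 = 9.5.
Sample 2 values → pooled ranks: 49→2, 38→1, 50→3.5, 55→6, 63→7, 66→9.5
Mean rank = (2 + 1 + 3.5 + 6 + 7 + 9.5) / 6 = 4.83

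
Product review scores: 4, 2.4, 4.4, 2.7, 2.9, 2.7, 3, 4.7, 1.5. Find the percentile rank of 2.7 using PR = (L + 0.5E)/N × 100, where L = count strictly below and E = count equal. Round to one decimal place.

33.3

N = 9.
Strictly below 2.7: 2. Equal to 2.7: 2.
PR = (2 + 0.5·2)/9 × 100 = 33.3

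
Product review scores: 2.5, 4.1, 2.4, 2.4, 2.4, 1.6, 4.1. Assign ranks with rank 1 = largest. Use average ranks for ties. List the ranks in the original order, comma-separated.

3, 1.5, 5, 5, 5, 7, 1.5

Sorted (descending): 4.1, 4.1, 2.5, 2.4, 2.4, 2.4, 1.6
The 2 values of 4.1 occupy positions 1–2 → average rank (1+2)/2 = 1.5.
The 3 values of 2.4 occupy positions 4–6 → average rank 5.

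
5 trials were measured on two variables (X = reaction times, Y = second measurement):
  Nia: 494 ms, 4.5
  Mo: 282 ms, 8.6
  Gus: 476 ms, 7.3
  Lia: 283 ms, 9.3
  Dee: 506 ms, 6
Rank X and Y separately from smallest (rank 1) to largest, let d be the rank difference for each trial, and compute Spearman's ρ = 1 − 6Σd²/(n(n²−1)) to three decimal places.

-0.800

Ranks of variable 1: 4, 1, 3, 2, 5
Ranks of variable 2: 1, 4, 3, 5, 2
d = r₁ − r₂: 3, -3, 0, -3, 3
d²: 9, 9, 0, 9, 9; Σd² = 36
ρ = 1 − 6·36/(5·24) = 1 − 216/120 = -0.800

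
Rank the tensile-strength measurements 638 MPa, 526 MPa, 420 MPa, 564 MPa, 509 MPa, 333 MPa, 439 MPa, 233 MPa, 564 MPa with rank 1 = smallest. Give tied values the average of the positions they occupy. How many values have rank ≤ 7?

Sorted (ascending): 233, 333, 420, 439, 509, 526, 564, 564, 638
The 2 values of 564 occupy positions 7–8 → average rank (7+8)/2 = 7.5.
Ranks ≤ 7: {1, 2, 3, 4, 5, 6} → 6 values.

6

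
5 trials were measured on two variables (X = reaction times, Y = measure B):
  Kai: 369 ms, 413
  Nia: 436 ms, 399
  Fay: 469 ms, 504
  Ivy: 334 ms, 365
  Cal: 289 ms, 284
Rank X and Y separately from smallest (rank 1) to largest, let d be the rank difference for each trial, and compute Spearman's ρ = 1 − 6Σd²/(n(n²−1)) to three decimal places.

Ranks of variable 1: 3, 4, 5, 2, 1
Ranks of variable 2: 4, 3, 5, 2, 1
d = r₁ − r₂: -1, 1, 0, 0, 0
d²: 1, 1, 0, 0, 0; Σd² = 2
ρ = 1 − 6·2/(5·24) = 1 − 12/120 = 0.900

0.900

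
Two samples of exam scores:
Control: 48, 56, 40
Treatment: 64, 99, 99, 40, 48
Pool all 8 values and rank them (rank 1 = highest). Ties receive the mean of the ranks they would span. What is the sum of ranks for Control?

Sorted (descending): 99, 99, 64, 56, 48, 48, 40, 40
The 2 values of 99 occupy positions 1–2 → average rank (1+2)/2 = 1.5.
The 2 values of 48 occupy positions 5–6 → average rank (5+6)/2 = 5.5.
The 2 values of 40 occupy positions 7–8 → average rank (7+8)/2 = 7.5.
Control values → pooled ranks: 48→5.5, 56→4, 40→7.5
Rank sum = 5.5 + 4 + 7.5 = 17

17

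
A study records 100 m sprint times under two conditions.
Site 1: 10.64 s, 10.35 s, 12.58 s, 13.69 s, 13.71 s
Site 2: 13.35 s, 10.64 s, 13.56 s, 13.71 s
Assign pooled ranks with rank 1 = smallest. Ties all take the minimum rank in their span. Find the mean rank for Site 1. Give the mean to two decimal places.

4.40

Sorted (ascending): 10.35, 10.64, 10.64, 12.58, 13.35, 13.56, 13.69, 13.71, 13.71
The 2 values of 10.64 occupy positions 2–3 → each gets rank 2.
The 2 values of 13.71 occupy positions 8–9 → each gets rank 8.
Site 1 values → pooled ranks: 10.64→2, 10.35→1, 12.58→4, 13.69→7, 13.71→8
Mean rank = (2 + 1 + 4 + 7 + 8) / 5 = 4.40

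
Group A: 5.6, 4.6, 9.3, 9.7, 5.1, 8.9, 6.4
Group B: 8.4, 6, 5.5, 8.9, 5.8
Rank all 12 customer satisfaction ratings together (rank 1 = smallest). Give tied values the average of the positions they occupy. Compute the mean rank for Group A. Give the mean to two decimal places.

Sorted (ascending): 4.6, 5.1, 5.5, 5.6, 5.8, 6, 6.4, 8.4, 8.9, 8.9, 9.3, 9.7
The 2 values of 8.9 occupy positions 9–10 → average rank (9+10)/2 = 9.5.
Group A values → pooled ranks: 5.6→4, 4.6→1, 9.3→11, 9.7→12, 5.1→2, 8.9→9.5, 6.4→7
Mean rank = (4 + 1 + 11 + 12 + 2 + 9.5 + 7) / 7 = 6.64

6.64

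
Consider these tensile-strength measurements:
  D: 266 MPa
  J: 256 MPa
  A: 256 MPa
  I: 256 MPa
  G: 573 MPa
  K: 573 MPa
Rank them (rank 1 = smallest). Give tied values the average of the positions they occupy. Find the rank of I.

Sorted (ascending): 256, 256, 256, 266, 573, 573
The 3 values of 256 occupy positions 1–3 → average rank 2.
The 2 values of 573 occupy positions 5–6 → average rank (5+6)/2 = 5.5.
I has value 256 MPa → rank 2.

2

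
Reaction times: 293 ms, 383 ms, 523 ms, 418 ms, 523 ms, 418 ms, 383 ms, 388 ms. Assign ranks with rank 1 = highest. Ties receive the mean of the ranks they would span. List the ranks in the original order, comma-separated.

Sorted (descending): 523, 523, 418, 418, 388, 383, 383, 293
The 2 values of 523 occupy positions 1–2 → average rank (1+2)/2 = 1.5.
The 2 values of 418 occupy positions 3–4 → average rank (3+4)/2 = 3.5.
The 2 values of 383 occupy positions 6–7 → average rank (6+7)/2 = 6.5.

8, 6.5, 1.5, 3.5, 1.5, 3.5, 6.5, 5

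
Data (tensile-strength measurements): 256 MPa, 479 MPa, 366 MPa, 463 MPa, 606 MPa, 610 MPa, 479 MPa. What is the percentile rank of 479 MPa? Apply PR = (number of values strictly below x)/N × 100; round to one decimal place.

42.9

N = 7.
Strictly below 479: 3. Equal to 479: 2.
PR = 3/7 × 100 = 42.9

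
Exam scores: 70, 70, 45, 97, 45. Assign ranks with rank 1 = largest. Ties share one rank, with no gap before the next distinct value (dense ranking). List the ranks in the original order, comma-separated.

2, 2, 3, 1, 3

Sorted (descending): 97, 70, 70, 45, 45
The 2 values of 70 share dense rank 2.
The 2 values of 45 share dense rank 3.
Remaining distinct values take the next consecutive integers.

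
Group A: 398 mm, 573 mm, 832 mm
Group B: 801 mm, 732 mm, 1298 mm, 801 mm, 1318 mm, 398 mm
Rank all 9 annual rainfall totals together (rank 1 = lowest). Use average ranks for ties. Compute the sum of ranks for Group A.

Sorted (ascending): 398, 398, 573, 732, 801, 801, 832, 1298, 1318
The 2 values of 398 occupy positions 1–2 → average rank (1+2)/2 = 1.5.
The 2 values of 801 occupy positions 5–6 → average rank (5+6)/2 = 5.5.
Group A values → pooled ranks: 398→1.5, 573→3, 832→7
Rank sum = 1.5 + 3 + 7 = 11.5

11.5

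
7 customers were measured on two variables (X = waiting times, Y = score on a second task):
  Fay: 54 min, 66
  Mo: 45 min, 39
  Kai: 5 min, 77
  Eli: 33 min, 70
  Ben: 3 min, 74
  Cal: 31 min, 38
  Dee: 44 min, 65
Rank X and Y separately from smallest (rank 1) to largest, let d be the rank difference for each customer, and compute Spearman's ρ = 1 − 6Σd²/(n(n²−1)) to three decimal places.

-0.500

Ranks of variable 1: 7, 6, 2, 4, 1, 3, 5
Ranks of variable 2: 4, 2, 7, 5, 6, 1, 3
d = r₁ − r₂: 3, 4, -5, -1, -5, 2, 2
d²: 9, 16, 25, 1, 25, 4, 4; Σd² = 84
ρ = 1 − 6·84/(7·48) = 1 − 504/336 = -0.500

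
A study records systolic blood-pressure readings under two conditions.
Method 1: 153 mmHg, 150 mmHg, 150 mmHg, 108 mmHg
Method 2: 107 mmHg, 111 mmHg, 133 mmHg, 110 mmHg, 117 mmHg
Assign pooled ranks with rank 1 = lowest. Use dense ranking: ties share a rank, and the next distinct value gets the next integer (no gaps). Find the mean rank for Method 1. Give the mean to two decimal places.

6.00

Sorted (ascending): 107, 108, 110, 111, 117, 133, 150, 150, 153
The 2 values of 150 share dense rank 7.
Remaining distinct values take the next consecutive integers.
Method 1 values → pooled ranks: 153→8, 150→7, 150→7, 108→2
Mean rank = (8 + 7 + 7 + 2) / 4 = 6.00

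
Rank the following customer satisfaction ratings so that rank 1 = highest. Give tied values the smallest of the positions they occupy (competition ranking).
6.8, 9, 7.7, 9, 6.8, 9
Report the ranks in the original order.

Sorted (descending): 9, 9, 9, 7.7, 6.8, 6.8
The 3 values of 9 occupy positions 1–3 → each gets rank 1.
The 2 values of 6.8 occupy positions 5–6 → each gets rank 5.

5, 1, 4, 1, 5, 1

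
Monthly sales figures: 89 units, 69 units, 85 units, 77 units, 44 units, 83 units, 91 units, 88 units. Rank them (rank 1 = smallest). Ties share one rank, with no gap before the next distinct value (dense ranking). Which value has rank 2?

Sorted (ascending): 44, 69, 77, 83, 85, 88, 89, 91
No ties — each value takes its position as its rank.
Rank 2 → value 69.

69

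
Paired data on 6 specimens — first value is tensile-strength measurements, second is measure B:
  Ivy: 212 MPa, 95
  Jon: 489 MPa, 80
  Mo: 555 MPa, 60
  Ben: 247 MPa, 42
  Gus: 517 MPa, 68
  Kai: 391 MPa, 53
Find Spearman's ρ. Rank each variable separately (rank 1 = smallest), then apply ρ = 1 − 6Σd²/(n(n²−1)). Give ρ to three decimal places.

-0.086

Ranks of variable 1: 1, 4, 6, 2, 5, 3
Ranks of variable 2: 6, 5, 3, 1, 4, 2
d = r₁ − r₂: -5, -1, 3, 1, 1, 1
d²: 25, 1, 9, 1, 1, 1; Σd² = 38
ρ = 1 − 6·38/(6·35) = 1 − 228/210 = -0.086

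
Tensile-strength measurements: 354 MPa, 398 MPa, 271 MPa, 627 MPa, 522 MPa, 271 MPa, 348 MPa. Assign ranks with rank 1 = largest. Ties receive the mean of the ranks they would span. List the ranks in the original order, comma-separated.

4, 3, 6.5, 1, 2, 6.5, 5

Sorted (descending): 627, 522, 398, 354, 348, 271, 271
The 2 values of 271 occupy positions 6–7 → average rank (6+7)/2 = 6.5.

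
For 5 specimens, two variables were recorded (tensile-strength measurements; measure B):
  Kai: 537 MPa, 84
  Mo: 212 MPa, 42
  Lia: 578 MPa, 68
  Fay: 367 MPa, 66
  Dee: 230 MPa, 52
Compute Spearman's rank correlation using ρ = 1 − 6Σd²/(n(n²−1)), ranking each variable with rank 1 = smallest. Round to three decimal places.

Ranks of variable 1: 4, 1, 5, 3, 2
Ranks of variable 2: 5, 1, 4, 3, 2
d = r₁ − r₂: -1, 0, 1, 0, 0
d²: 1, 0, 1, 0, 0; Σd² = 2
ρ = 1 − 6·2/(5·24) = 1 − 12/120 = 0.900

0.900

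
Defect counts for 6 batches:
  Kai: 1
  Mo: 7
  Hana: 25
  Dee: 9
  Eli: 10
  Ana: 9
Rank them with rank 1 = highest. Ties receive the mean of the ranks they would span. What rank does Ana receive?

3.5

Sorted (descending): 25, 10, 9, 9, 7, 1
The 2 values of 9 occupy positions 3–4 → average rank (3+4)/2 = 3.5.
Ana has value 9 → rank 3.5.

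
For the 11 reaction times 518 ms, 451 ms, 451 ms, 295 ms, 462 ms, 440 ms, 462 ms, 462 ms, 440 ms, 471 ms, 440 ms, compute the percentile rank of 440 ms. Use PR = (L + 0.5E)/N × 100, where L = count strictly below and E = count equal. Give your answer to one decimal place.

22.7

N = 11.
Strictly below 440: 1. Equal to 440: 3.
PR = (1 + 0.5·3)/11 × 100 = 22.7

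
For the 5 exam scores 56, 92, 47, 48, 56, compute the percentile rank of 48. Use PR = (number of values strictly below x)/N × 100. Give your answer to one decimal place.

N = 5.
Strictly below 48: 1. Equal to 48: 1.
PR = 1/5 × 100 = 20.0

20.0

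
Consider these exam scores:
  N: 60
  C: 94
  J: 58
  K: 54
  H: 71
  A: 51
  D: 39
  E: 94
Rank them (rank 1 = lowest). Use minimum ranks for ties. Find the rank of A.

Sorted (ascending): 39, 51, 54, 58, 60, 71, 94, 94
The 2 values of 94 occupy positions 7–8 → each gets rank 7.
A has value 51 → rank 2.

2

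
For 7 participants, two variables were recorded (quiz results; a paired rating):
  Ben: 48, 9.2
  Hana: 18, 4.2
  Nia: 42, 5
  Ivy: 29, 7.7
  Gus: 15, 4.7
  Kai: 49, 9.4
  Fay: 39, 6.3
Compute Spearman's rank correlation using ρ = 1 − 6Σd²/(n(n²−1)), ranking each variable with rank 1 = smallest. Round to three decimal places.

Ranks of variable 1: 6, 2, 5, 3, 1, 7, 4
Ranks of variable 2: 6, 1, 3, 5, 2, 7, 4
d = r₁ − r₂: 0, 1, 2, -2, -1, 0, 0
d²: 0, 1, 4, 4, 1, 0, 0; Σd² = 10
ρ = 1 − 6·10/(7·48) = 1 − 60/336 = 0.821

0.821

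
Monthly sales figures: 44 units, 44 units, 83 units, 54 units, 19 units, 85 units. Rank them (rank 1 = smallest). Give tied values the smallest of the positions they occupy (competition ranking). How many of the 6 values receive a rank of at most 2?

Sorted (ascending): 19, 44, 44, 54, 83, 85
The 2 values of 44 occupy positions 2–3 → each gets rank 2.
Ranks ≤ 2: {1, 2, 2} → 3 values.

3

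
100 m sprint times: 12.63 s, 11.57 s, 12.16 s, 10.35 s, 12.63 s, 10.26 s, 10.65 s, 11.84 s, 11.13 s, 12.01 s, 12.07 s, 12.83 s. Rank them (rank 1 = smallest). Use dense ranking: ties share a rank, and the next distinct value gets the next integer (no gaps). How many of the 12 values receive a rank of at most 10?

Sorted (ascending): 10.26, 10.35, 10.65, 11.13, 11.57, 11.84, 12.01, 12.07, 12.16, 12.63, 12.63, 12.83
The 2 values of 12.63 share dense rank 10.
Remaining distinct values take the next consecutive integers.
Ranks ≤ 10: {1, 2, 3, 4, 5, 6, 7, 8, 9, 10, 10} → 11 values.

11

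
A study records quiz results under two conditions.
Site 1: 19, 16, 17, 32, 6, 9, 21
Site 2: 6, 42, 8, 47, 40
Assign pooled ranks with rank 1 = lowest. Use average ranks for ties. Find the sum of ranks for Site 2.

Sorted (ascending): 6, 6, 8, 9, 16, 17, 19, 21, 32, 40, 42, 47
The 2 values of 6 occupy positions 1–2 → average rank (1+2)/2 = 1.5.
Site 2 values → pooled ranks: 6→1.5, 42→11, 8→3, 47→12, 40→10
Rank sum = 1.5 + 11 + 3 + 12 + 10 = 37.5

37.5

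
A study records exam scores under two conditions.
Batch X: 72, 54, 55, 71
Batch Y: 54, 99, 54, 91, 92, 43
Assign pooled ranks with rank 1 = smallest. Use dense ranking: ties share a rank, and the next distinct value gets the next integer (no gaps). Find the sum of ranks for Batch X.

Sorted (ascending): 43, 54, 54, 54, 55, 71, 72, 91, 92, 99
The 3 values of 54 share dense rank 2.
Remaining distinct values take the next consecutive integers.
Batch X values → pooled ranks: 72→5, 54→2, 55→3, 71→4
Rank sum = 5 + 2 + 3 + 4 = 14

14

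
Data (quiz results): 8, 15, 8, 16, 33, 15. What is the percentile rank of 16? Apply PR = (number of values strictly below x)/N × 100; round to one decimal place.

66.7

N = 6.
Strictly below 16: 4. Equal to 16: 1.
PR = 4/6 × 100 = 66.7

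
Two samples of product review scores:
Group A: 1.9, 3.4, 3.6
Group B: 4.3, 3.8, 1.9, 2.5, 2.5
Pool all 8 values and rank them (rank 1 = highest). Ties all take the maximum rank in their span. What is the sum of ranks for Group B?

Sorted (descending): 4.3, 3.8, 3.6, 3.4, 2.5, 2.5, 1.9, 1.9
The 2 values of 2.5 occupy positions 5–6 → each gets rank 6.
The 2 values of 1.9 occupy positions 7–8 → each gets rank 8.
Group B values → pooled ranks: 4.3→1, 3.8→2, 1.9→8, 2.5→6, 2.5→6
Rank sum = 1 + 2 + 8 + 6 + 6 = 23

23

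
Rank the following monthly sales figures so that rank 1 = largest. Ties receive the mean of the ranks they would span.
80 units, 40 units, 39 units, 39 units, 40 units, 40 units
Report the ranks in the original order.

Sorted (descending): 80, 40, 40, 40, 39, 39
The 3 values of 40 occupy positions 2–4 → average rank 3.
The 2 values of 39 occupy positions 5–6 → average rank (5+6)/2 = 5.5.

1, 3, 5.5, 5.5, 3, 3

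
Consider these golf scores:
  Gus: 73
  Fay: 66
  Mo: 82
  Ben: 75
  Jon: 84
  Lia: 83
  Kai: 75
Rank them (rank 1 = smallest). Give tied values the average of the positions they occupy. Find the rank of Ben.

Sorted (ascending): 66, 73, 75, 75, 82, 83, 84
The 2 values of 75 occupy positions 3–4 → average rank (3+4)/2 = 3.5.
Ben has value 75 → rank 3.5.

3.5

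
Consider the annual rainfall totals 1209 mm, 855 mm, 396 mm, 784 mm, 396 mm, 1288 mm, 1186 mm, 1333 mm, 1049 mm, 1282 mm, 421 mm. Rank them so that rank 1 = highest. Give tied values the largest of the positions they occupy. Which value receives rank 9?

Sorted (descending): 1333, 1288, 1282, 1209, 1186, 1049, 855, 784, 421, 396, 396
The 2 values of 396 occupy positions 10–11 → each gets rank 11.
Rank 9 → value 421.

421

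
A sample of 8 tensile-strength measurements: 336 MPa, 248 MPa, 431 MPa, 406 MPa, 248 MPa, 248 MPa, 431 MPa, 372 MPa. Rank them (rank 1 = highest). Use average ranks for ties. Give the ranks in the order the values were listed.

5, 7, 1.5, 3, 7, 7, 1.5, 4

Sorted (descending): 431, 431, 406, 372, 336, 248, 248, 248
The 2 values of 431 occupy positions 1–2 → average rank (1+2)/2 = 1.5.
The 3 values of 248 occupy positions 6–8 → average rank 7.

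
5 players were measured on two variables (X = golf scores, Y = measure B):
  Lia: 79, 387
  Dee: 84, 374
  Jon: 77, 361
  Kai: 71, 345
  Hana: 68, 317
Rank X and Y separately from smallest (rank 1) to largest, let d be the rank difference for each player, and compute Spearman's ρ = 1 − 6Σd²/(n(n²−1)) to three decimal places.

Ranks of variable 1: 4, 5, 3, 2, 1
Ranks of variable 2: 5, 4, 3, 2, 1
d = r₁ − r₂: -1, 1, 0, 0, 0
d²: 1, 1, 0, 0, 0; Σd² = 2
ρ = 1 − 6·2/(5·24) = 1 − 12/120 = 0.900

0.900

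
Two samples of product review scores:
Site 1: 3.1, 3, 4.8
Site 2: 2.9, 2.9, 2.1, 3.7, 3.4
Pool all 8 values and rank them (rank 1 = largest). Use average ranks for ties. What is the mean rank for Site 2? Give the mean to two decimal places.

5.20

Sorted (descending): 4.8, 3.7, 3.4, 3.1, 3, 2.9, 2.9, 2.1
The 2 values of 2.9 occupy positions 6–7 → average rank (6+7)/2 = 6.5.
Site 2 values → pooled ranks: 2.9→6.5, 2.9→6.5, 2.1→8, 3.7→2, 3.4→3
Mean rank = (6.5 + 6.5 + 8 + 2 + 3) / 5 = 5.20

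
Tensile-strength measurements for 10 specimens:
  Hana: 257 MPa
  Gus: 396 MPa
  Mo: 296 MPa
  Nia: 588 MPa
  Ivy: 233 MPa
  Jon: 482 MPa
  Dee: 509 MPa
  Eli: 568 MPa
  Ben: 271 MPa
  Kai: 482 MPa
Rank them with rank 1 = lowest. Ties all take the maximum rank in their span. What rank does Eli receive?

9

Sorted (ascending): 233, 257, 271, 296, 396, 482, 482, 509, 568, 588
The 2 values of 482 occupy positions 6–7 → each gets rank 7.
Eli has value 568 MPa → rank 9.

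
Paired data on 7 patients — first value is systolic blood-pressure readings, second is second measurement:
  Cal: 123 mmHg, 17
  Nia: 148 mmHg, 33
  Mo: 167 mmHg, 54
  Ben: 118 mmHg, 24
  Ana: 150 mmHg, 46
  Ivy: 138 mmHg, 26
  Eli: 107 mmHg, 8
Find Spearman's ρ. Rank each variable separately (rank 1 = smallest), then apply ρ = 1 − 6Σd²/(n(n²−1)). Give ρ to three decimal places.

0.964

Ranks of variable 1: 3, 5, 7, 2, 6, 4, 1
Ranks of variable 2: 2, 5, 7, 3, 6, 4, 1
d = r₁ − r₂: 1, 0, 0, -1, 0, 0, 0
d²: 1, 0, 0, 1, 0, 0, 0; Σd² = 2
ρ = 1 − 6·2/(7·48) = 1 − 12/336 = 0.964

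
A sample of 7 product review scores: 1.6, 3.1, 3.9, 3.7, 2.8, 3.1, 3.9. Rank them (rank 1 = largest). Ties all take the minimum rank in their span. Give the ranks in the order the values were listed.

7, 4, 1, 3, 6, 4, 1

Sorted (descending): 3.9, 3.9, 3.7, 3.1, 3.1, 2.8, 1.6
The 2 values of 3.9 occupy positions 1–2 → each gets rank 1.
The 2 values of 3.1 occupy positions 4–5 → each gets rank 4.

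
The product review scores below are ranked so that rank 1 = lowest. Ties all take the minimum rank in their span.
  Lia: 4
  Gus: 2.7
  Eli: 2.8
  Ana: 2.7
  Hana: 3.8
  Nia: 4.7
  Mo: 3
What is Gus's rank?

Sorted (ascending): 2.7, 2.7, 2.8, 3, 3.8, 4, 4.7
The 2 values of 2.7 occupy positions 1–2 → each gets rank 1.
Gus has value 2.7 → rank 1.

1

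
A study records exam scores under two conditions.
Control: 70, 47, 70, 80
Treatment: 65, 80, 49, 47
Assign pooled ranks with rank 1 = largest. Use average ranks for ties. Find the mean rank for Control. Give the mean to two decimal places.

4.00

Sorted (descending): 80, 80, 70, 70, 65, 49, 47, 47
The 2 values of 80 occupy positions 1–2 → average rank (1+2)/2 = 1.5.
The 2 values of 70 occupy positions 3–4 → average rank (3+4)/2 = 3.5.
The 2 values of 47 occupy positions 7–8 → average rank (7+8)/2 = 7.5.
Control values → pooled ranks: 70→3.5, 47→7.5, 70→3.5, 80→1.5
Mean rank = (3.5 + 7.5 + 3.5 + 1.5) / 4 = 4.00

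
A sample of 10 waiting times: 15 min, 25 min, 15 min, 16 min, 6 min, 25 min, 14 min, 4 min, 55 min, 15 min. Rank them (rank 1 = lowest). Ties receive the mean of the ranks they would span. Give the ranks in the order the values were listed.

5, 8.5, 5, 7, 2, 8.5, 3, 1, 10, 5

Sorted (ascending): 4, 6, 14, 15, 15, 15, 16, 25, 25, 55
The 3 values of 15 occupy positions 4–6 → average rank 5.
The 2 values of 25 occupy positions 8–9 → average rank (8+9)/2 = 8.5.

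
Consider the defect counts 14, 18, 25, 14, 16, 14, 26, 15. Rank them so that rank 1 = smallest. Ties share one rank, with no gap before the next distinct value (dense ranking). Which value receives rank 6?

26

Sorted (ascending): 14, 14, 14, 15, 16, 18, 25, 26
The 3 values of 14 share dense rank 1.
Remaining distinct values take the next consecutive integers.
Rank 6 → value 26.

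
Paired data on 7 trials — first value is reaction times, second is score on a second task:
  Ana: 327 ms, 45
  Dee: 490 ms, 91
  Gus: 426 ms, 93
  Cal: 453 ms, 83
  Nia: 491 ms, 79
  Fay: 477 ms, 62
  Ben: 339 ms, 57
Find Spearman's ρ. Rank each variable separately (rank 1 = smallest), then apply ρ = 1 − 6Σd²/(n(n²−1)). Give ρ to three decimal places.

Ranks of variable 1: 1, 6, 3, 4, 7, 5, 2
Ranks of variable 2: 1, 6, 7, 5, 4, 3, 2
d = r₁ − r₂: 0, 0, -4, -1, 3, 2, 0
d²: 0, 0, 16, 1, 9, 4, 0; Σd² = 30
ρ = 1 − 6·30/(7·48) = 1 − 180/336 = 0.464

0.464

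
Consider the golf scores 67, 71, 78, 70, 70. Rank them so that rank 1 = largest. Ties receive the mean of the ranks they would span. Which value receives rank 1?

78

Sorted (descending): 78, 71, 70, 70, 67
The 2 values of 70 occupy positions 3–4 → average rank (3+4)/2 = 3.5.
Rank 1 → value 78.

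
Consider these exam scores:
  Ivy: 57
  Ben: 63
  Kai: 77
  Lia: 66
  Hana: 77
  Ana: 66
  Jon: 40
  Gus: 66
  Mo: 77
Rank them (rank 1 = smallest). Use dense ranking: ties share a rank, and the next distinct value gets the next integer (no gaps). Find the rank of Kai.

5

Sorted (ascending): 40, 57, 63, 66, 66, 66, 77, 77, 77
The 3 values of 66 share dense rank 4.
The 3 values of 77 share dense rank 5.
Remaining distinct values take the next consecutive integers.
Kai has value 77 → rank 5.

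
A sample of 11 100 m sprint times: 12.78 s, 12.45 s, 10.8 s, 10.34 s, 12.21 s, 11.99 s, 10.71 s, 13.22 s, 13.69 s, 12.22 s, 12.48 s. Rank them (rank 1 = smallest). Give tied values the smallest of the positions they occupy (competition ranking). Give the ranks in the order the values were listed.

9, 7, 3, 1, 5, 4, 2, 10, 11, 6, 8

Sorted (ascending): 10.34, 10.71, 10.8, 11.99, 12.21, 12.22, 12.45, 12.48, 12.78, 13.22, 13.69
No ties — each value takes its position as its rank.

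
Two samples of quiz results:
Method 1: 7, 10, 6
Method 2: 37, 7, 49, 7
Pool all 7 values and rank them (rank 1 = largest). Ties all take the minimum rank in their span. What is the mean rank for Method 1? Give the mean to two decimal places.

Sorted (descending): 49, 37, 10, 7, 7, 7, 6
The 3 values of 7 occupy positions 4–6 → each gets rank 4.
Method 1 values → pooled ranks: 7→4, 10→3, 6→7
Mean rank = (4 + 3 + 7) / 3 = 4.67

4.67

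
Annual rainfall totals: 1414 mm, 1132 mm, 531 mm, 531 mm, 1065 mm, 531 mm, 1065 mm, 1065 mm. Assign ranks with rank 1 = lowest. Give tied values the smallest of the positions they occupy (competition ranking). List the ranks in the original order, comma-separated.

8, 7, 1, 1, 4, 1, 4, 4

Sorted (ascending): 531, 531, 531, 1065, 1065, 1065, 1132, 1414
The 3 values of 531 occupy positions 1–3 → each gets rank 1.
The 3 values of 1065 occupy positions 4–6 → each gets rank 4.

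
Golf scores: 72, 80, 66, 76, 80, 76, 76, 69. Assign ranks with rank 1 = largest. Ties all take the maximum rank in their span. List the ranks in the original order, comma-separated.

Sorted (descending): 80, 80, 76, 76, 76, 72, 69, 66
The 2 values of 80 occupy positions 1–2 → each gets rank 2.
The 3 values of 76 occupy positions 3–5 → each gets rank 5.

6, 2, 8, 5, 2, 5, 5, 7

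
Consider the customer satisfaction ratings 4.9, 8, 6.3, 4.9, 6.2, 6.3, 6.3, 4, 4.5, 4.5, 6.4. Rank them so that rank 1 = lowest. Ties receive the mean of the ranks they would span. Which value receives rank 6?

6.2

Sorted (ascending): 4, 4.5, 4.5, 4.9, 4.9, 6.2, 6.3, 6.3, 6.3, 6.4, 8
The 2 values of 4.5 occupy positions 2–3 → average rank (2+3)/2 = 2.5.
The 2 values of 4.9 occupy positions 4–5 → average rank (4+5)/2 = 4.5.
The 3 values of 6.3 occupy positions 7–9 → average rank 8.
Rank 6 → value 6.2.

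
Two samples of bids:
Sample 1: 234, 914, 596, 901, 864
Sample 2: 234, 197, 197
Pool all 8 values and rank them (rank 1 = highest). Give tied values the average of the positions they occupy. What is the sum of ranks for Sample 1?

15.5

Sorted (descending): 914, 901, 864, 596, 234, 234, 197, 197
The 2 values of 234 occupy positions 5–6 → average rank (5+6)/2 = 5.5.
The 2 values of 197 occupy positions 7–8 → average rank (7+8)/2 = 7.5.
Sample 1 values → pooled ranks: 234→5.5, 914→1, 596→4, 901→2, 864→3
Rank sum = 5.5 + 1 + 4 + 2 + 3 = 15.5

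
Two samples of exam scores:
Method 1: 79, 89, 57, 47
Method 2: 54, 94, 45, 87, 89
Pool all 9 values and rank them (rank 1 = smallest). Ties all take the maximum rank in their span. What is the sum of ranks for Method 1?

19

Sorted (ascending): 45, 47, 54, 57, 79, 87, 89, 89, 94
The 2 values of 89 occupy positions 7–8 → each gets rank 8.
Method 1 values → pooled ranks: 79→5, 89→8, 57→4, 47→2
Rank sum = 5 + 8 + 4 + 2 = 19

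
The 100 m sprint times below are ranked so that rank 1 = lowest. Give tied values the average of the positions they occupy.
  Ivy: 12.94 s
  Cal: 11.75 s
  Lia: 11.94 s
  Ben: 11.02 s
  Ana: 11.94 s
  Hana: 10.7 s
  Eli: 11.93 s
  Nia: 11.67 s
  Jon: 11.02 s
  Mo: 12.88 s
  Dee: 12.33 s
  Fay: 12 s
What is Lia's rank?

Sorted (ascending): 10.7, 11.02, 11.02, 11.67, 11.75, 11.93, 11.94, 11.94, 12, 12.33, 12.88, 12.94
The 2 values of 11.02 occupy positions 2–3 → average rank (2+3)/2 = 2.5.
The 2 values of 11.94 occupy positions 7–8 → average rank (7+8)/2 = 7.5.
Lia has value 11.94 s → rank 7.5.

7.5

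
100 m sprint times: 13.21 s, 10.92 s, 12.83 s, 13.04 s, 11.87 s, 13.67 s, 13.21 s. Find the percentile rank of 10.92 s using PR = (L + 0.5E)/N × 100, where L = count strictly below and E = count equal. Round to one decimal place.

N = 7.
Strictly below 10.92: 0. Equal to 10.92: 1.
PR = (0 + 0.5·1)/7 × 100 = 7.1

7.1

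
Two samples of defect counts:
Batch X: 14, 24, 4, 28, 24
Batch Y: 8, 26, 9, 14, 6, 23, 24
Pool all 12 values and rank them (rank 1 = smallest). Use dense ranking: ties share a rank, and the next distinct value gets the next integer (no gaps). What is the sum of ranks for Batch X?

Sorted (ascending): 4, 6, 8, 9, 14, 14, 23, 24, 24, 24, 26, 28
The 2 values of 14 share dense rank 5.
The 3 values of 24 share dense rank 7.
Remaining distinct values take the next consecutive integers.
Batch X values → pooled ranks: 14→5, 24→7, 4→1, 28→9, 24→7
Rank sum = 5 + 7 + 1 + 9 + 7 = 29

29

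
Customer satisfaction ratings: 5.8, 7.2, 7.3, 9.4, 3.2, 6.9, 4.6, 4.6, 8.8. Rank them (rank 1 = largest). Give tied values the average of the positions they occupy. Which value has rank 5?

Sorted (descending): 9.4, 8.8, 7.3, 7.2, 6.9, 5.8, 4.6, 4.6, 3.2
The 2 values of 4.6 occupy positions 7–8 → average rank (7+8)/2 = 7.5.
Rank 5 → value 6.9.

6.9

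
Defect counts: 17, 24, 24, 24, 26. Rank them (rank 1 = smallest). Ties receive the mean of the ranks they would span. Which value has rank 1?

17

Sorted (ascending): 17, 24, 24, 24, 26
The 3 values of 24 occupy positions 2–4 → average rank 3.
Rank 1 → value 17.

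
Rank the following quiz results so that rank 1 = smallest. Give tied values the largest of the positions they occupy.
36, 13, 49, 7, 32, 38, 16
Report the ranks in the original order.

5, 2, 7, 1, 4, 6, 3

Sorted (ascending): 7, 13, 16, 32, 36, 38, 49
No ties — each value takes its position as its rank.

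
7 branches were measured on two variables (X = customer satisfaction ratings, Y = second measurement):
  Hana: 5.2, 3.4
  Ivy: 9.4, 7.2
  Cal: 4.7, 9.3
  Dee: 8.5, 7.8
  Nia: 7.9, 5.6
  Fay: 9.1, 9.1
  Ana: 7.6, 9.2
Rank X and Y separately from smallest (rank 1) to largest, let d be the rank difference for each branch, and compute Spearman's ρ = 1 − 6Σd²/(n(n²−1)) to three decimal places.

Ranks of variable 1: 2, 7, 1, 5, 4, 6, 3
Ranks of variable 2: 1, 3, 7, 4, 2, 5, 6
d = r₁ − r₂: 1, 4, -6, 1, 2, 1, -3
d²: 1, 16, 36, 1, 4, 1, 9; Σd² = 68
ρ = 1 − 6·68/(7·48) = 1 − 408/336 = -0.214

-0.214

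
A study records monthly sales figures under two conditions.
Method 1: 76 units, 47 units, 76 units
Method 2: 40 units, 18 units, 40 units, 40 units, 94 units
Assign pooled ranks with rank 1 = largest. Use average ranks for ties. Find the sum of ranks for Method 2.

27

Sorted (descending): 94, 76, 76, 47, 40, 40, 40, 18
The 2 values of 76 occupy positions 2–3 → average rank (2+3)/2 = 2.5.
The 3 values of 40 occupy positions 5–7 → average rank 6.
Method 2 values → pooled ranks: 40→6, 18→8, 40→6, 40→6, 94→1
Rank sum = 6 + 8 + 6 + 6 + 1 = 27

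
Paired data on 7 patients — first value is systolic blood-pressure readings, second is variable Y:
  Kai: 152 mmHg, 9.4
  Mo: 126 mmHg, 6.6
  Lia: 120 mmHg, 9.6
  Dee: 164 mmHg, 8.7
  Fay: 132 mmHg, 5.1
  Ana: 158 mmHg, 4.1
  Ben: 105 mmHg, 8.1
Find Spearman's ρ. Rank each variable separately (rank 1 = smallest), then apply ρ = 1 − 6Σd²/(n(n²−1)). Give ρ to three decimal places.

Ranks of variable 1: 5, 3, 2, 7, 4, 6, 1
Ranks of variable 2: 6, 3, 7, 5, 2, 1, 4
d = r₁ − r₂: -1, 0, -5, 2, 2, 5, -3
d²: 1, 0, 25, 4, 4, 25, 9; Σd² = 68
ρ = 1 − 6·68/(7·48) = 1 − 408/336 = -0.214

-0.214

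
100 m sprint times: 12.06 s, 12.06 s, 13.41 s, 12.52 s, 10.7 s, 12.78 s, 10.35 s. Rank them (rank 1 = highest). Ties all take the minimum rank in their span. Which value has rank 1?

Sorted (descending): 13.41, 12.78, 12.52, 12.06, 12.06, 10.7, 10.35
The 2 values of 12.06 occupy positions 4–5 → each gets rank 4.
Rank 1 → value 13.41.

13.41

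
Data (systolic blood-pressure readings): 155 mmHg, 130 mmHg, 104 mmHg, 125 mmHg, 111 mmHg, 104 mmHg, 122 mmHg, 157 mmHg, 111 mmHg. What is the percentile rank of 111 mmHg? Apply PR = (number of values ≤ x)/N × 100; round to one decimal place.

N = 9.
Strictly below 111: 2. Equal to 111: 2.
PR = 4/9 × 100 = 44.4

44.4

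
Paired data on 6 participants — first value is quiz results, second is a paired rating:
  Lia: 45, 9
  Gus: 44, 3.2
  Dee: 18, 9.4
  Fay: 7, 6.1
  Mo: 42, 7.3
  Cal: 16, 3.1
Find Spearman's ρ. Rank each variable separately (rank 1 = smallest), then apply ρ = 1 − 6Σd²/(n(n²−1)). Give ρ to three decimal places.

0.314

Ranks of variable 1: 6, 5, 3, 1, 4, 2
Ranks of variable 2: 5, 2, 6, 3, 4, 1
d = r₁ − r₂: 1, 3, -3, -2, 0, 1
d²: 1, 9, 9, 4, 0, 1; Σd² = 24
ρ = 1 − 6·24/(6·35) = 1 − 144/210 = 0.314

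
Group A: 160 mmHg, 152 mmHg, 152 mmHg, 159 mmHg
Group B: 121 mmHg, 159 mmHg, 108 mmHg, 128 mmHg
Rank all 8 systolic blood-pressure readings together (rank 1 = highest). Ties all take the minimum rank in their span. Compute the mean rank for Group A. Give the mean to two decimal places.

2.75

Sorted (descending): 160, 159, 159, 152, 152, 128, 121, 108
The 2 values of 159 occupy positions 2–3 → each gets rank 2.
The 2 values of 152 occupy positions 4–5 → each gets rank 4.
Group A values → pooled ranks: 160→1, 152→4, 152→4, 159→2
Mean rank = (1 + 4 + 4 + 2) / 4 = 2.75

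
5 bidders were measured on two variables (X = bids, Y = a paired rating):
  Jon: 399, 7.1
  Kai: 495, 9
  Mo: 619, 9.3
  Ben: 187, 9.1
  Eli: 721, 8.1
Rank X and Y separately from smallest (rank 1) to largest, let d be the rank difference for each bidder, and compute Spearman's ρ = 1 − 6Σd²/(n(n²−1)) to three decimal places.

0.000

Ranks of variable 1: 2, 3, 4, 1, 5
Ranks of variable 2: 1, 3, 5, 4, 2
d = r₁ − r₂: 1, 0, -1, -3, 3
d²: 1, 0, 1, 9, 9; Σd² = 20
ρ = 1 − 6·20/(5·24) = 1 − 120/120 = 0.000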